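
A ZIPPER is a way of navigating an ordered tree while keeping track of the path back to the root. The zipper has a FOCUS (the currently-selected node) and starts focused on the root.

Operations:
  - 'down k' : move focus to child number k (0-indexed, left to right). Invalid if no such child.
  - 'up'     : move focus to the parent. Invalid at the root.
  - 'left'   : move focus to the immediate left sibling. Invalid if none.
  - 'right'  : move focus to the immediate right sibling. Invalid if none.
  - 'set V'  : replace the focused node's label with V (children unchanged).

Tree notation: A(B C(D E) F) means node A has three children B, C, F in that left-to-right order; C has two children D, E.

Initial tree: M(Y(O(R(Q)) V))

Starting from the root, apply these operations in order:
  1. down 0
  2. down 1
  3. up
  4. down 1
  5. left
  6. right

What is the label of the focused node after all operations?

Answer: V

Derivation:
Step 1 (down 0): focus=Y path=0 depth=1 children=['O', 'V'] left=[] right=[] parent=M
Step 2 (down 1): focus=V path=0/1 depth=2 children=[] left=['O'] right=[] parent=Y
Step 3 (up): focus=Y path=0 depth=1 children=['O', 'V'] left=[] right=[] parent=M
Step 4 (down 1): focus=V path=0/1 depth=2 children=[] left=['O'] right=[] parent=Y
Step 5 (left): focus=O path=0/0 depth=2 children=['R'] left=[] right=['V'] parent=Y
Step 6 (right): focus=V path=0/1 depth=2 children=[] left=['O'] right=[] parent=Y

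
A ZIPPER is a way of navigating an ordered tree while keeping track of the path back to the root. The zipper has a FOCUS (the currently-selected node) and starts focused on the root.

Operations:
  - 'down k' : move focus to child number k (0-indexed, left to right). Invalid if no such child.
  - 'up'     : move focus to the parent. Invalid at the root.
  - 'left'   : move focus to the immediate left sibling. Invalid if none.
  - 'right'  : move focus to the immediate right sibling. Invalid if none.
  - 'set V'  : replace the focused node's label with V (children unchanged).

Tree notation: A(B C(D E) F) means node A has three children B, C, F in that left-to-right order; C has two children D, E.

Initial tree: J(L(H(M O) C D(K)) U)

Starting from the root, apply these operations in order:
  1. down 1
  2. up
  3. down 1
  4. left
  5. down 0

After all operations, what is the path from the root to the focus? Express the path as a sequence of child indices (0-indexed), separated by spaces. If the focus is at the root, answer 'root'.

Step 1 (down 1): focus=U path=1 depth=1 children=[] left=['L'] right=[] parent=J
Step 2 (up): focus=J path=root depth=0 children=['L', 'U'] (at root)
Step 3 (down 1): focus=U path=1 depth=1 children=[] left=['L'] right=[] parent=J
Step 4 (left): focus=L path=0 depth=1 children=['H', 'C', 'D'] left=[] right=['U'] parent=J
Step 5 (down 0): focus=H path=0/0 depth=2 children=['M', 'O'] left=[] right=['C', 'D'] parent=L

Answer: 0 0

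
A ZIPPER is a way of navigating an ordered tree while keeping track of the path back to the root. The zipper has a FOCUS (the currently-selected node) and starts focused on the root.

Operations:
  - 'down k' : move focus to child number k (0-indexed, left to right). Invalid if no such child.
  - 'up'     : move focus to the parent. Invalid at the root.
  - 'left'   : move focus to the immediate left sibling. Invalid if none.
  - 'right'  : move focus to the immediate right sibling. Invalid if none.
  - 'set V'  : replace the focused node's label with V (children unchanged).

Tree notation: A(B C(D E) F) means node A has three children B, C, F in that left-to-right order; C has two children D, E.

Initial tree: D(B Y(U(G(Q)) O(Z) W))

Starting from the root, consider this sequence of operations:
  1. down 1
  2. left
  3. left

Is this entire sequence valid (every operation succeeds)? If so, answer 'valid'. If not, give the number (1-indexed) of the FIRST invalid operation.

Answer: 3

Derivation:
Step 1 (down 1): focus=Y path=1 depth=1 children=['U', 'O', 'W'] left=['B'] right=[] parent=D
Step 2 (left): focus=B path=0 depth=1 children=[] left=[] right=['Y'] parent=D
Step 3 (left): INVALID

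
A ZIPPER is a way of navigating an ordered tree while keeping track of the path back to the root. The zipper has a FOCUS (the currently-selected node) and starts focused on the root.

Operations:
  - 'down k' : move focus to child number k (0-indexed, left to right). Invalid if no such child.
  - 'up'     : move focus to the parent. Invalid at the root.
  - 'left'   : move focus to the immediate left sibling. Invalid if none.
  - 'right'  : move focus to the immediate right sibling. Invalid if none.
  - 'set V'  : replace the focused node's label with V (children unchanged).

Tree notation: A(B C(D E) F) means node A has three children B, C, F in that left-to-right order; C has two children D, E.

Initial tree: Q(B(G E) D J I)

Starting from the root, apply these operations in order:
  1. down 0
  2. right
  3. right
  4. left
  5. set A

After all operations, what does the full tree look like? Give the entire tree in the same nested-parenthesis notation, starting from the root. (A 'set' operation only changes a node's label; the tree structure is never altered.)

Step 1 (down 0): focus=B path=0 depth=1 children=['G', 'E'] left=[] right=['D', 'J', 'I'] parent=Q
Step 2 (right): focus=D path=1 depth=1 children=[] left=['B'] right=['J', 'I'] parent=Q
Step 3 (right): focus=J path=2 depth=1 children=[] left=['B', 'D'] right=['I'] parent=Q
Step 4 (left): focus=D path=1 depth=1 children=[] left=['B'] right=['J', 'I'] parent=Q
Step 5 (set A): focus=A path=1 depth=1 children=[] left=['B'] right=['J', 'I'] parent=Q

Answer: Q(B(G E) A J I)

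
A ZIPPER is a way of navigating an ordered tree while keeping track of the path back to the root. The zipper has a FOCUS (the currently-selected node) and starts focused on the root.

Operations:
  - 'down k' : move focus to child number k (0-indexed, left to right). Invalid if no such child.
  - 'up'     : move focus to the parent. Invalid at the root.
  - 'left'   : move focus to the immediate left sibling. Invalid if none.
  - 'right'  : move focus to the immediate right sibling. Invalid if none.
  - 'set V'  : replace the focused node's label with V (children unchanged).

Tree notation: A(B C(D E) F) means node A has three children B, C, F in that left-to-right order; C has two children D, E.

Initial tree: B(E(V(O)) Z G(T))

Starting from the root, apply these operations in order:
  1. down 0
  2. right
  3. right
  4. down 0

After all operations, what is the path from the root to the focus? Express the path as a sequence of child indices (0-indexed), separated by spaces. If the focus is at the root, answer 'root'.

Step 1 (down 0): focus=E path=0 depth=1 children=['V'] left=[] right=['Z', 'G'] parent=B
Step 2 (right): focus=Z path=1 depth=1 children=[] left=['E'] right=['G'] parent=B
Step 3 (right): focus=G path=2 depth=1 children=['T'] left=['E', 'Z'] right=[] parent=B
Step 4 (down 0): focus=T path=2/0 depth=2 children=[] left=[] right=[] parent=G

Answer: 2 0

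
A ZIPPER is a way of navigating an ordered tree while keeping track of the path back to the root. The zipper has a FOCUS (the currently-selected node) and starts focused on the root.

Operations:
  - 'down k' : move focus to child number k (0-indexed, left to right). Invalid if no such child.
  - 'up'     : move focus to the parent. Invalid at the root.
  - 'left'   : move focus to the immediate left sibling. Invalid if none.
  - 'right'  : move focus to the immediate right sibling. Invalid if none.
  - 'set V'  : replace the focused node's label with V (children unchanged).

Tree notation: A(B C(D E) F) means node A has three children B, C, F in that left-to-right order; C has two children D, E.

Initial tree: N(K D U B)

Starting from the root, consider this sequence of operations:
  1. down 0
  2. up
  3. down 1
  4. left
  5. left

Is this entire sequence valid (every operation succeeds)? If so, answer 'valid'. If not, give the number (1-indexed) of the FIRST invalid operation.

Answer: 5

Derivation:
Step 1 (down 0): focus=K path=0 depth=1 children=[] left=[] right=['D', 'U', 'B'] parent=N
Step 2 (up): focus=N path=root depth=0 children=['K', 'D', 'U', 'B'] (at root)
Step 3 (down 1): focus=D path=1 depth=1 children=[] left=['K'] right=['U', 'B'] parent=N
Step 4 (left): focus=K path=0 depth=1 children=[] left=[] right=['D', 'U', 'B'] parent=N
Step 5 (left): INVALID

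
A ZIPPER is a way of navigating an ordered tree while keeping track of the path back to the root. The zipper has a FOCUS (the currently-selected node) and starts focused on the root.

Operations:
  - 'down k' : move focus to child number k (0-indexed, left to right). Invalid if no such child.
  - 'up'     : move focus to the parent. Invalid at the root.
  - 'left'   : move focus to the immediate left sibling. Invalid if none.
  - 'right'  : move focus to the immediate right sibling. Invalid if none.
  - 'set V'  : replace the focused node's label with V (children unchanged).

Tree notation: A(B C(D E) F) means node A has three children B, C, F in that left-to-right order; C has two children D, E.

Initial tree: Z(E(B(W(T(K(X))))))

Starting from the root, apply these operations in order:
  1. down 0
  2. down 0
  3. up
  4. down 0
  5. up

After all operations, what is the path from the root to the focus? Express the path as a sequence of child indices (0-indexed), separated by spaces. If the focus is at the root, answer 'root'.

Answer: 0

Derivation:
Step 1 (down 0): focus=E path=0 depth=1 children=['B'] left=[] right=[] parent=Z
Step 2 (down 0): focus=B path=0/0 depth=2 children=['W'] left=[] right=[] parent=E
Step 3 (up): focus=E path=0 depth=1 children=['B'] left=[] right=[] parent=Z
Step 4 (down 0): focus=B path=0/0 depth=2 children=['W'] left=[] right=[] parent=E
Step 5 (up): focus=E path=0 depth=1 children=['B'] left=[] right=[] parent=Z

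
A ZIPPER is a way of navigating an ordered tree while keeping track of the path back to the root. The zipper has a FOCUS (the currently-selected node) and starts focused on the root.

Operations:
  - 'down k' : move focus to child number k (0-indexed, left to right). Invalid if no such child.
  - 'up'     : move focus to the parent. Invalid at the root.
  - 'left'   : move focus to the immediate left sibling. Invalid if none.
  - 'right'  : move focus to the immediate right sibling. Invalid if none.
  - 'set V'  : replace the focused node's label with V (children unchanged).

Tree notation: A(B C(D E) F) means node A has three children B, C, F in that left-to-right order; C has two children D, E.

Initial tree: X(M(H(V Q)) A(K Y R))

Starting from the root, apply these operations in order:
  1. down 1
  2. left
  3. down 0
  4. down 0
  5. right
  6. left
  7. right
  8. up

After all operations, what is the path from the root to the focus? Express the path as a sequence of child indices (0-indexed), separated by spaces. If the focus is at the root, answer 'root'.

Step 1 (down 1): focus=A path=1 depth=1 children=['K', 'Y', 'R'] left=['M'] right=[] parent=X
Step 2 (left): focus=M path=0 depth=1 children=['H'] left=[] right=['A'] parent=X
Step 3 (down 0): focus=H path=0/0 depth=2 children=['V', 'Q'] left=[] right=[] parent=M
Step 4 (down 0): focus=V path=0/0/0 depth=3 children=[] left=[] right=['Q'] parent=H
Step 5 (right): focus=Q path=0/0/1 depth=3 children=[] left=['V'] right=[] parent=H
Step 6 (left): focus=V path=0/0/0 depth=3 children=[] left=[] right=['Q'] parent=H
Step 7 (right): focus=Q path=0/0/1 depth=3 children=[] left=['V'] right=[] parent=H
Step 8 (up): focus=H path=0/0 depth=2 children=['V', 'Q'] left=[] right=[] parent=M

Answer: 0 0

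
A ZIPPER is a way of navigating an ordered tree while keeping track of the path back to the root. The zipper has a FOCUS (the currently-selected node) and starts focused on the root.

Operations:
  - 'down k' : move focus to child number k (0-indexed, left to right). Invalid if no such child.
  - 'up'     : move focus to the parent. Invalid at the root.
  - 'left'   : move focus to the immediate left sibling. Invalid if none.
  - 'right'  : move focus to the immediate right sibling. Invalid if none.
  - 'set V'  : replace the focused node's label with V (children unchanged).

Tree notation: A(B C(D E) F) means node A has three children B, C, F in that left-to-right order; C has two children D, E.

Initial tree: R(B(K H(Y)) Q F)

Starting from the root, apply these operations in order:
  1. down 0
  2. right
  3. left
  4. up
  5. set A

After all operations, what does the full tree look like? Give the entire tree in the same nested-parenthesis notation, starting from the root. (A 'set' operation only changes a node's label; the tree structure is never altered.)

Step 1 (down 0): focus=B path=0 depth=1 children=['K', 'H'] left=[] right=['Q', 'F'] parent=R
Step 2 (right): focus=Q path=1 depth=1 children=[] left=['B'] right=['F'] parent=R
Step 3 (left): focus=B path=0 depth=1 children=['K', 'H'] left=[] right=['Q', 'F'] parent=R
Step 4 (up): focus=R path=root depth=0 children=['B', 'Q', 'F'] (at root)
Step 5 (set A): focus=A path=root depth=0 children=['B', 'Q', 'F'] (at root)

Answer: A(B(K H(Y)) Q F)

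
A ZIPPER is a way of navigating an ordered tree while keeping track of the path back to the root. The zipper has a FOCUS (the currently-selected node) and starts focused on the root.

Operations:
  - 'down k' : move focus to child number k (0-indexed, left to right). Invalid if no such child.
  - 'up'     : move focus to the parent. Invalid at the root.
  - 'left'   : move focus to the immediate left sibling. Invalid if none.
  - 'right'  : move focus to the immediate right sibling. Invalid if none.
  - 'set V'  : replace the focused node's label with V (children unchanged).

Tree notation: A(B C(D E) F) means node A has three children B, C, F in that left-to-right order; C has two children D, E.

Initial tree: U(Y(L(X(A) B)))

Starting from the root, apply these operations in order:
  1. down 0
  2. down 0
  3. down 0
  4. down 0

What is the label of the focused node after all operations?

Step 1 (down 0): focus=Y path=0 depth=1 children=['L'] left=[] right=[] parent=U
Step 2 (down 0): focus=L path=0/0 depth=2 children=['X', 'B'] left=[] right=[] parent=Y
Step 3 (down 0): focus=X path=0/0/0 depth=3 children=['A'] left=[] right=['B'] parent=L
Step 4 (down 0): focus=A path=0/0/0/0 depth=4 children=[] left=[] right=[] parent=X

Answer: A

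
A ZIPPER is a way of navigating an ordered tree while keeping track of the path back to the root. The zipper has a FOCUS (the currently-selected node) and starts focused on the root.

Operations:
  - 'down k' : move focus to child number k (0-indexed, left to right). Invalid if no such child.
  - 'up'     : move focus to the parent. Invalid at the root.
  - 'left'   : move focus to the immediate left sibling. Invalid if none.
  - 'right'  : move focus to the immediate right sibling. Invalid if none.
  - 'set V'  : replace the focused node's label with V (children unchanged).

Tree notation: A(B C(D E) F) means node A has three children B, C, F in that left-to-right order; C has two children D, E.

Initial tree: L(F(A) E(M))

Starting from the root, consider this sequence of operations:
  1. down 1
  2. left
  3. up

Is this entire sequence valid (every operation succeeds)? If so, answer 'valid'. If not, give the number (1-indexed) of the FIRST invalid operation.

Answer: valid

Derivation:
Step 1 (down 1): focus=E path=1 depth=1 children=['M'] left=['F'] right=[] parent=L
Step 2 (left): focus=F path=0 depth=1 children=['A'] left=[] right=['E'] parent=L
Step 3 (up): focus=L path=root depth=0 children=['F', 'E'] (at root)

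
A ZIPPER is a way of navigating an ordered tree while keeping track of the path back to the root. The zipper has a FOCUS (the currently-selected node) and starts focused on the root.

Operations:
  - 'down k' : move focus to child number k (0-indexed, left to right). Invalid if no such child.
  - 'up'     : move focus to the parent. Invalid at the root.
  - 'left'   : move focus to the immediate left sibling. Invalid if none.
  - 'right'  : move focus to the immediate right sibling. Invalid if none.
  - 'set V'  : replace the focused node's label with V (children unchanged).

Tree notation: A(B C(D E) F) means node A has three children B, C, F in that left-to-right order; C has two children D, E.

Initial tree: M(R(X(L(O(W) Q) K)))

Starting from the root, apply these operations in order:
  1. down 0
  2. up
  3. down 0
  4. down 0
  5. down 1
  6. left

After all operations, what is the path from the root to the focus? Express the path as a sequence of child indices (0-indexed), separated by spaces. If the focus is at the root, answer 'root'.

Step 1 (down 0): focus=R path=0 depth=1 children=['X'] left=[] right=[] parent=M
Step 2 (up): focus=M path=root depth=0 children=['R'] (at root)
Step 3 (down 0): focus=R path=0 depth=1 children=['X'] left=[] right=[] parent=M
Step 4 (down 0): focus=X path=0/0 depth=2 children=['L', 'K'] left=[] right=[] parent=R
Step 5 (down 1): focus=K path=0/0/1 depth=3 children=[] left=['L'] right=[] parent=X
Step 6 (left): focus=L path=0/0/0 depth=3 children=['O', 'Q'] left=[] right=['K'] parent=X

Answer: 0 0 0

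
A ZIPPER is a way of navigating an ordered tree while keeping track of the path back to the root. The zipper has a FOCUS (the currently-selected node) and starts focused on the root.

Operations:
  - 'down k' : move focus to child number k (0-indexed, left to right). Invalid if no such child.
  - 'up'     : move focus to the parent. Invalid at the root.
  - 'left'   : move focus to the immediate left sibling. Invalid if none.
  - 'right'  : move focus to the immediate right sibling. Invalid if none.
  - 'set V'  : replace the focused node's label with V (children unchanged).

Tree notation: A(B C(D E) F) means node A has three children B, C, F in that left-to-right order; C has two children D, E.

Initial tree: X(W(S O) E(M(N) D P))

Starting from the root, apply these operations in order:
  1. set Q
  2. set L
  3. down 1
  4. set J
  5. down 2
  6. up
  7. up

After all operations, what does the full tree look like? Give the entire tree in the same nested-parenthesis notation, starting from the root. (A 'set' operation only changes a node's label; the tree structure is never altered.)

Answer: L(W(S O) J(M(N) D P))

Derivation:
Step 1 (set Q): focus=Q path=root depth=0 children=['W', 'E'] (at root)
Step 2 (set L): focus=L path=root depth=0 children=['W', 'E'] (at root)
Step 3 (down 1): focus=E path=1 depth=1 children=['M', 'D', 'P'] left=['W'] right=[] parent=L
Step 4 (set J): focus=J path=1 depth=1 children=['M', 'D', 'P'] left=['W'] right=[] parent=L
Step 5 (down 2): focus=P path=1/2 depth=2 children=[] left=['M', 'D'] right=[] parent=J
Step 6 (up): focus=J path=1 depth=1 children=['M', 'D', 'P'] left=['W'] right=[] parent=L
Step 7 (up): focus=L path=root depth=0 children=['W', 'J'] (at root)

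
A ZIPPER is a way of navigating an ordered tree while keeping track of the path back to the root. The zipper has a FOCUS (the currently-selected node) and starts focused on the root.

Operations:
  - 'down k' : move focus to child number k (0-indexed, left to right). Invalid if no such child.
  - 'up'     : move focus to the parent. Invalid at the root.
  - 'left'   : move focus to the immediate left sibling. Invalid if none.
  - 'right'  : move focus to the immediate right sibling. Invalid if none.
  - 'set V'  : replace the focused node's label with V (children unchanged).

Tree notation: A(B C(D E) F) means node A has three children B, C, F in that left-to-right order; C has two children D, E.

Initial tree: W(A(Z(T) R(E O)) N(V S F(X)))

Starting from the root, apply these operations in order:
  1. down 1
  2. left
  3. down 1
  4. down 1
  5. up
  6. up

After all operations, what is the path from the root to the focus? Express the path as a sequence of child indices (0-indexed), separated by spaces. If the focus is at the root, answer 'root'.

Answer: 0

Derivation:
Step 1 (down 1): focus=N path=1 depth=1 children=['V', 'S', 'F'] left=['A'] right=[] parent=W
Step 2 (left): focus=A path=0 depth=1 children=['Z', 'R'] left=[] right=['N'] parent=W
Step 3 (down 1): focus=R path=0/1 depth=2 children=['E', 'O'] left=['Z'] right=[] parent=A
Step 4 (down 1): focus=O path=0/1/1 depth=3 children=[] left=['E'] right=[] parent=R
Step 5 (up): focus=R path=0/1 depth=2 children=['E', 'O'] left=['Z'] right=[] parent=A
Step 6 (up): focus=A path=0 depth=1 children=['Z', 'R'] left=[] right=['N'] parent=W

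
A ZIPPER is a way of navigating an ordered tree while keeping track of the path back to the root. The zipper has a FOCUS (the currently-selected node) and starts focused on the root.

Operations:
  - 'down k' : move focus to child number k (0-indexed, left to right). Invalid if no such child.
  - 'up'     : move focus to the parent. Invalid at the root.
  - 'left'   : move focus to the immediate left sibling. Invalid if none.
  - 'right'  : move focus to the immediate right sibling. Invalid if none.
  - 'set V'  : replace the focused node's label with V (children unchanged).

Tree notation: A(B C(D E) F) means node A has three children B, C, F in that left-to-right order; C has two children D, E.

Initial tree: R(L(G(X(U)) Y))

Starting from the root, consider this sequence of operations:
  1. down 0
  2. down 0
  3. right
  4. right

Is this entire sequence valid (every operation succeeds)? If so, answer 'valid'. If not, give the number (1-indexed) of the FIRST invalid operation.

Answer: 4

Derivation:
Step 1 (down 0): focus=L path=0 depth=1 children=['G', 'Y'] left=[] right=[] parent=R
Step 2 (down 0): focus=G path=0/0 depth=2 children=['X'] left=[] right=['Y'] parent=L
Step 3 (right): focus=Y path=0/1 depth=2 children=[] left=['G'] right=[] parent=L
Step 4 (right): INVALID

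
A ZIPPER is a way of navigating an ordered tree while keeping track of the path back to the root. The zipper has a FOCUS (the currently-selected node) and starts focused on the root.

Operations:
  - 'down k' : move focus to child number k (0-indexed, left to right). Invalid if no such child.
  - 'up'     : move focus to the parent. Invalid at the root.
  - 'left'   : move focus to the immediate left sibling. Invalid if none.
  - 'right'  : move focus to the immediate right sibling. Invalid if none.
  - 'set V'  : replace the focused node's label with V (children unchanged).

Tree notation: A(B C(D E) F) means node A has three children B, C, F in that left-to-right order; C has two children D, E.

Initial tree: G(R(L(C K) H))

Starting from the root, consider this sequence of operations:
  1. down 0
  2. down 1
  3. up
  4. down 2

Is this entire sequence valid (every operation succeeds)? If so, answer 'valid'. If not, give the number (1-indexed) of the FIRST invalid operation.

Answer: 4

Derivation:
Step 1 (down 0): focus=R path=0 depth=1 children=['L', 'H'] left=[] right=[] parent=G
Step 2 (down 1): focus=H path=0/1 depth=2 children=[] left=['L'] right=[] parent=R
Step 3 (up): focus=R path=0 depth=1 children=['L', 'H'] left=[] right=[] parent=G
Step 4 (down 2): INVALID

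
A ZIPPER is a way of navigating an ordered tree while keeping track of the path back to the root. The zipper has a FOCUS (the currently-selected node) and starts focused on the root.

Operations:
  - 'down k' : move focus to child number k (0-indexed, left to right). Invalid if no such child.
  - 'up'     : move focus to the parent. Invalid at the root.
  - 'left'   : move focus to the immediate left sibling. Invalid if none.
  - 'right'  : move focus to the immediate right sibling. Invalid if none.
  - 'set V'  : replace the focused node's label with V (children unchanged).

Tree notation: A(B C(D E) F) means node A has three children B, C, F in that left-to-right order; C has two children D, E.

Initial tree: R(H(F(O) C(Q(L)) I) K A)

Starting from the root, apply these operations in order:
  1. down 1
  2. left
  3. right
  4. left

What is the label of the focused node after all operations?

Answer: H

Derivation:
Step 1 (down 1): focus=K path=1 depth=1 children=[] left=['H'] right=['A'] parent=R
Step 2 (left): focus=H path=0 depth=1 children=['F', 'C', 'I'] left=[] right=['K', 'A'] parent=R
Step 3 (right): focus=K path=1 depth=1 children=[] left=['H'] right=['A'] parent=R
Step 4 (left): focus=H path=0 depth=1 children=['F', 'C', 'I'] left=[] right=['K', 'A'] parent=R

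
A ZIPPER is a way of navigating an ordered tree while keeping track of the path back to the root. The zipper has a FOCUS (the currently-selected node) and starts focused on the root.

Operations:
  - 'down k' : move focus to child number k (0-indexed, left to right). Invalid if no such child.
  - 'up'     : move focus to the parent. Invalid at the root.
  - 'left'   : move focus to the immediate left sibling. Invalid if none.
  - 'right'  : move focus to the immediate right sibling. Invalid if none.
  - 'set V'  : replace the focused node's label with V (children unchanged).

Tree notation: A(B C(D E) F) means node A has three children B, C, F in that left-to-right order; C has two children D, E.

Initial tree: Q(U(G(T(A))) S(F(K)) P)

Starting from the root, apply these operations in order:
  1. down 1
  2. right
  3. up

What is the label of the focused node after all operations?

Answer: Q

Derivation:
Step 1 (down 1): focus=S path=1 depth=1 children=['F'] left=['U'] right=['P'] parent=Q
Step 2 (right): focus=P path=2 depth=1 children=[] left=['U', 'S'] right=[] parent=Q
Step 3 (up): focus=Q path=root depth=0 children=['U', 'S', 'P'] (at root)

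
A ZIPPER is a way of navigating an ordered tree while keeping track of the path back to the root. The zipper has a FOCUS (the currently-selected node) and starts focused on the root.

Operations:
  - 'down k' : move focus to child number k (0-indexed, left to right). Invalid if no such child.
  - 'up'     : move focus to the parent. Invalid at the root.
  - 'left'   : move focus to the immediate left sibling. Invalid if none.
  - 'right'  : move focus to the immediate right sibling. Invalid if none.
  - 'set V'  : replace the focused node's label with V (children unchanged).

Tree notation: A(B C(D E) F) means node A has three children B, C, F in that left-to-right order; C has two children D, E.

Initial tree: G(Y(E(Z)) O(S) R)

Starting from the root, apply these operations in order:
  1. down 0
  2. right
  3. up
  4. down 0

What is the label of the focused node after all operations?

Answer: Y

Derivation:
Step 1 (down 0): focus=Y path=0 depth=1 children=['E'] left=[] right=['O', 'R'] parent=G
Step 2 (right): focus=O path=1 depth=1 children=['S'] left=['Y'] right=['R'] parent=G
Step 3 (up): focus=G path=root depth=0 children=['Y', 'O', 'R'] (at root)
Step 4 (down 0): focus=Y path=0 depth=1 children=['E'] left=[] right=['O', 'R'] parent=G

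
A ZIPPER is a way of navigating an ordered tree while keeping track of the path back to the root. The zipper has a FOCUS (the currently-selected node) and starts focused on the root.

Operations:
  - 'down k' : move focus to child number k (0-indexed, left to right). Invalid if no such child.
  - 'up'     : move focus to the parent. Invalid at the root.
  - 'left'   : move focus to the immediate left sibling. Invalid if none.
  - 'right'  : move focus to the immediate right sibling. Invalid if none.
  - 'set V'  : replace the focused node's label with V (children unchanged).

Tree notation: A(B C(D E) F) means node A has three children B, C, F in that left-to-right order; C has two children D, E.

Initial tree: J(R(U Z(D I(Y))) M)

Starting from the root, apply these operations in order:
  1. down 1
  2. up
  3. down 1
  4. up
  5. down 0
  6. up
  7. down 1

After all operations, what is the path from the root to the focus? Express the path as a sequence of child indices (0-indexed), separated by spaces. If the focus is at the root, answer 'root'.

Step 1 (down 1): focus=M path=1 depth=1 children=[] left=['R'] right=[] parent=J
Step 2 (up): focus=J path=root depth=0 children=['R', 'M'] (at root)
Step 3 (down 1): focus=M path=1 depth=1 children=[] left=['R'] right=[] parent=J
Step 4 (up): focus=J path=root depth=0 children=['R', 'M'] (at root)
Step 5 (down 0): focus=R path=0 depth=1 children=['U', 'Z'] left=[] right=['M'] parent=J
Step 6 (up): focus=J path=root depth=0 children=['R', 'M'] (at root)
Step 7 (down 1): focus=M path=1 depth=1 children=[] left=['R'] right=[] parent=J

Answer: 1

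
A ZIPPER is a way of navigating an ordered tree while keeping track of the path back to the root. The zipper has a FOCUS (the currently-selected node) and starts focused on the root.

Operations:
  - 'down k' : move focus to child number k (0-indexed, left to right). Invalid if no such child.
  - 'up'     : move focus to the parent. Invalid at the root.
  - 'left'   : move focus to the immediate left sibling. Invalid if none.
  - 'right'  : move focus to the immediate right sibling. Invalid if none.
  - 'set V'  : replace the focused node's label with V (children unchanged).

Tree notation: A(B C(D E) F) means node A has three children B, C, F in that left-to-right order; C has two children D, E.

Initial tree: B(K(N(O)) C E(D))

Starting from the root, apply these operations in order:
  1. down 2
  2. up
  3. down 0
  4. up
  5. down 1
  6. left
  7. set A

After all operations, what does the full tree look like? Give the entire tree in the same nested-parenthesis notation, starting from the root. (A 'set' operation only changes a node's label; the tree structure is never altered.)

Answer: B(A(N(O)) C E(D))

Derivation:
Step 1 (down 2): focus=E path=2 depth=1 children=['D'] left=['K', 'C'] right=[] parent=B
Step 2 (up): focus=B path=root depth=0 children=['K', 'C', 'E'] (at root)
Step 3 (down 0): focus=K path=0 depth=1 children=['N'] left=[] right=['C', 'E'] parent=B
Step 4 (up): focus=B path=root depth=0 children=['K', 'C', 'E'] (at root)
Step 5 (down 1): focus=C path=1 depth=1 children=[] left=['K'] right=['E'] parent=B
Step 6 (left): focus=K path=0 depth=1 children=['N'] left=[] right=['C', 'E'] parent=B
Step 7 (set A): focus=A path=0 depth=1 children=['N'] left=[] right=['C', 'E'] parent=B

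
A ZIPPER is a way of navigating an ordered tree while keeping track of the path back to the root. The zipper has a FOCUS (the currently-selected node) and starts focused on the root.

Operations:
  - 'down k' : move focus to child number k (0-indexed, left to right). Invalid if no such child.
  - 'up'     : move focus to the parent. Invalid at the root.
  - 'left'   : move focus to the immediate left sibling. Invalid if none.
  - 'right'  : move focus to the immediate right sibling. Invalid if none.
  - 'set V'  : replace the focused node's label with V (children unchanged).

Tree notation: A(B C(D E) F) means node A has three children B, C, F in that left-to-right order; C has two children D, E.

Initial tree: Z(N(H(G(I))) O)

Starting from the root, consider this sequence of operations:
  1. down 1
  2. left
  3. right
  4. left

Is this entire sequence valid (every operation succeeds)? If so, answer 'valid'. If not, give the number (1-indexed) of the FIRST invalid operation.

Step 1 (down 1): focus=O path=1 depth=1 children=[] left=['N'] right=[] parent=Z
Step 2 (left): focus=N path=0 depth=1 children=['H'] left=[] right=['O'] parent=Z
Step 3 (right): focus=O path=1 depth=1 children=[] left=['N'] right=[] parent=Z
Step 4 (left): focus=N path=0 depth=1 children=['H'] left=[] right=['O'] parent=Z

Answer: valid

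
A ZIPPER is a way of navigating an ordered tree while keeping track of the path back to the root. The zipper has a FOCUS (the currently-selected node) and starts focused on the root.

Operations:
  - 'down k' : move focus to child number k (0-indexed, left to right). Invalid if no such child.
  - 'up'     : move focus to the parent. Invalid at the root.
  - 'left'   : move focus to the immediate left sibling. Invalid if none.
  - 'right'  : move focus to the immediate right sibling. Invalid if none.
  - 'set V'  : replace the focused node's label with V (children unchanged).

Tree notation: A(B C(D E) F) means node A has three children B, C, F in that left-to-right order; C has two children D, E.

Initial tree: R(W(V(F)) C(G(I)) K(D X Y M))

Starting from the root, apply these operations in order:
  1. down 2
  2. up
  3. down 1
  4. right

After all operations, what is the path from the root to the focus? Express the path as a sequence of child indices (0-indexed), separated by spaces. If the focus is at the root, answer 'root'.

Step 1 (down 2): focus=K path=2 depth=1 children=['D', 'X', 'Y', 'M'] left=['W', 'C'] right=[] parent=R
Step 2 (up): focus=R path=root depth=0 children=['W', 'C', 'K'] (at root)
Step 3 (down 1): focus=C path=1 depth=1 children=['G'] left=['W'] right=['K'] parent=R
Step 4 (right): focus=K path=2 depth=1 children=['D', 'X', 'Y', 'M'] left=['W', 'C'] right=[] parent=R

Answer: 2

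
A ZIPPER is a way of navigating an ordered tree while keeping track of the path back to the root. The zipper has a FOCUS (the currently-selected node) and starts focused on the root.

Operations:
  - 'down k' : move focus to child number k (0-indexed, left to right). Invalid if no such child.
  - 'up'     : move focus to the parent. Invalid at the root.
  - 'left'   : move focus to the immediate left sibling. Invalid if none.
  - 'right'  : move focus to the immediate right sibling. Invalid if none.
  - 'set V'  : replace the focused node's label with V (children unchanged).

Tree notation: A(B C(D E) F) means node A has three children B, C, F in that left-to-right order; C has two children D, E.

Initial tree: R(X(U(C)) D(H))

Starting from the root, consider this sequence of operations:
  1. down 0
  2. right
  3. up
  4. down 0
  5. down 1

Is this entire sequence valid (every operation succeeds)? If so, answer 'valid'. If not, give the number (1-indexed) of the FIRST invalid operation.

Step 1 (down 0): focus=X path=0 depth=1 children=['U'] left=[] right=['D'] parent=R
Step 2 (right): focus=D path=1 depth=1 children=['H'] left=['X'] right=[] parent=R
Step 3 (up): focus=R path=root depth=0 children=['X', 'D'] (at root)
Step 4 (down 0): focus=X path=0 depth=1 children=['U'] left=[] right=['D'] parent=R
Step 5 (down 1): INVALID

Answer: 5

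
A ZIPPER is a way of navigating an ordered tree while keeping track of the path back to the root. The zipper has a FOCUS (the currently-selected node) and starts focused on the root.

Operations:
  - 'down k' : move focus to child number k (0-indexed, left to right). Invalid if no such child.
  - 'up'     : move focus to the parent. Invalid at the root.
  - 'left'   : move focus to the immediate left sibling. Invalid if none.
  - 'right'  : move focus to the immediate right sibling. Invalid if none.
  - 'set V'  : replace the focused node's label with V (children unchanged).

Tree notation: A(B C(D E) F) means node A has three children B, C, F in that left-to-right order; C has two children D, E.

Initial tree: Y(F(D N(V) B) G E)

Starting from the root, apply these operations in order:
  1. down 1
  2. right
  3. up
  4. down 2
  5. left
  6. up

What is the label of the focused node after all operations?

Answer: Y

Derivation:
Step 1 (down 1): focus=G path=1 depth=1 children=[] left=['F'] right=['E'] parent=Y
Step 2 (right): focus=E path=2 depth=1 children=[] left=['F', 'G'] right=[] parent=Y
Step 3 (up): focus=Y path=root depth=0 children=['F', 'G', 'E'] (at root)
Step 4 (down 2): focus=E path=2 depth=1 children=[] left=['F', 'G'] right=[] parent=Y
Step 5 (left): focus=G path=1 depth=1 children=[] left=['F'] right=['E'] parent=Y
Step 6 (up): focus=Y path=root depth=0 children=['F', 'G', 'E'] (at root)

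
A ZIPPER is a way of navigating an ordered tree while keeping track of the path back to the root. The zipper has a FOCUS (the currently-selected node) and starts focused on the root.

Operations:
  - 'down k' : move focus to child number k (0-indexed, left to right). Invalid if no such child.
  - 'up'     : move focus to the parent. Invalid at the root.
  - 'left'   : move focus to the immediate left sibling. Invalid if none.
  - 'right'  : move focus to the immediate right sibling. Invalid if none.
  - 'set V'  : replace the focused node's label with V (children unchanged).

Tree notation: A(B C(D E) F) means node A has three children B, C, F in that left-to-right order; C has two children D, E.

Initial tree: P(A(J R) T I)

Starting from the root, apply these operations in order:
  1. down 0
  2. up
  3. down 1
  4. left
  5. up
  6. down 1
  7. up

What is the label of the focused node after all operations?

Answer: P

Derivation:
Step 1 (down 0): focus=A path=0 depth=1 children=['J', 'R'] left=[] right=['T', 'I'] parent=P
Step 2 (up): focus=P path=root depth=0 children=['A', 'T', 'I'] (at root)
Step 3 (down 1): focus=T path=1 depth=1 children=[] left=['A'] right=['I'] parent=P
Step 4 (left): focus=A path=0 depth=1 children=['J', 'R'] left=[] right=['T', 'I'] parent=P
Step 5 (up): focus=P path=root depth=0 children=['A', 'T', 'I'] (at root)
Step 6 (down 1): focus=T path=1 depth=1 children=[] left=['A'] right=['I'] parent=P
Step 7 (up): focus=P path=root depth=0 children=['A', 'T', 'I'] (at root)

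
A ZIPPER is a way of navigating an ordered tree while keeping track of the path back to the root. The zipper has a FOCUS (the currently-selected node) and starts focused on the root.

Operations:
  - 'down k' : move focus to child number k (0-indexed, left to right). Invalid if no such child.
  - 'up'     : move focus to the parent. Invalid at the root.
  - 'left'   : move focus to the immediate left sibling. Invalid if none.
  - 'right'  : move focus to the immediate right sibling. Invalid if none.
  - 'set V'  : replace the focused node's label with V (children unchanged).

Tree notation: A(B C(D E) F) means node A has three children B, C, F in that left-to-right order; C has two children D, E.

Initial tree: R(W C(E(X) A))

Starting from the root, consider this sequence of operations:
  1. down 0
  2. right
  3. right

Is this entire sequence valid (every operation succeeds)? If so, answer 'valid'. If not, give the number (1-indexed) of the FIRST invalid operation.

Answer: 3

Derivation:
Step 1 (down 0): focus=W path=0 depth=1 children=[] left=[] right=['C'] parent=R
Step 2 (right): focus=C path=1 depth=1 children=['E', 'A'] left=['W'] right=[] parent=R
Step 3 (right): INVALID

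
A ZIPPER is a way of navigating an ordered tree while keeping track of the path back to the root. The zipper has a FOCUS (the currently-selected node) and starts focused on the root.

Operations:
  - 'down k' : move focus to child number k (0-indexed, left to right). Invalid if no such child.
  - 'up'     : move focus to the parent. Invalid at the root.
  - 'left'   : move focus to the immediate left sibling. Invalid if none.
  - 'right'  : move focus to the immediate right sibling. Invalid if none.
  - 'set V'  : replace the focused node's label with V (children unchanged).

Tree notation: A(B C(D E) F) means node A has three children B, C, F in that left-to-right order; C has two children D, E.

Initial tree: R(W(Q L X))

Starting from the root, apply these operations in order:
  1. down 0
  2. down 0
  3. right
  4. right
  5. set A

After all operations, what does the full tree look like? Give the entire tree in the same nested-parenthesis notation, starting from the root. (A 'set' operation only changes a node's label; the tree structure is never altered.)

Step 1 (down 0): focus=W path=0 depth=1 children=['Q', 'L', 'X'] left=[] right=[] parent=R
Step 2 (down 0): focus=Q path=0/0 depth=2 children=[] left=[] right=['L', 'X'] parent=W
Step 3 (right): focus=L path=0/1 depth=2 children=[] left=['Q'] right=['X'] parent=W
Step 4 (right): focus=X path=0/2 depth=2 children=[] left=['Q', 'L'] right=[] parent=W
Step 5 (set A): focus=A path=0/2 depth=2 children=[] left=['Q', 'L'] right=[] parent=W

Answer: R(W(Q L A))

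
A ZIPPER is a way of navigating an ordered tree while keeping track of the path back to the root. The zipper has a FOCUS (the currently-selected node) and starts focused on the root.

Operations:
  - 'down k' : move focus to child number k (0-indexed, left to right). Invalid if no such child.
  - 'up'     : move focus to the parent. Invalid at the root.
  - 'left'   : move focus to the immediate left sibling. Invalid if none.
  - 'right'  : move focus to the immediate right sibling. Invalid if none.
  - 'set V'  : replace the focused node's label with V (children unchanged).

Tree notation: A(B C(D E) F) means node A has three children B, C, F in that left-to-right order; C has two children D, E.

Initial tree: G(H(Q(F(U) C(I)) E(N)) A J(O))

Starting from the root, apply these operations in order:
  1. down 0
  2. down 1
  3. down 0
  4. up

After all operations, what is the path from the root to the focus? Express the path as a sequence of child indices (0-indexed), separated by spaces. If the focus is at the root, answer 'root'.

Step 1 (down 0): focus=H path=0 depth=1 children=['Q', 'E'] left=[] right=['A', 'J'] parent=G
Step 2 (down 1): focus=E path=0/1 depth=2 children=['N'] left=['Q'] right=[] parent=H
Step 3 (down 0): focus=N path=0/1/0 depth=3 children=[] left=[] right=[] parent=E
Step 4 (up): focus=E path=0/1 depth=2 children=['N'] left=['Q'] right=[] parent=H

Answer: 0 1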